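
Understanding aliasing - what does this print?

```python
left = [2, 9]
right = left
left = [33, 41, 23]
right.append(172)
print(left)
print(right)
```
[33, 41, 23]
[2, 9, 172]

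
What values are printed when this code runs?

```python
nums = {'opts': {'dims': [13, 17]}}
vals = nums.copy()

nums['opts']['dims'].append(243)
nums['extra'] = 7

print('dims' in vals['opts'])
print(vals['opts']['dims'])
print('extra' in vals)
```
True
[13, 17, 243]
False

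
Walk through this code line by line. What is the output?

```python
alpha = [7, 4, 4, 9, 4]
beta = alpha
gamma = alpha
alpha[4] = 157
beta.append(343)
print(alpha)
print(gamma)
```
[7, 4, 4, 9, 157, 343]
[7, 4, 4, 9, 157, 343]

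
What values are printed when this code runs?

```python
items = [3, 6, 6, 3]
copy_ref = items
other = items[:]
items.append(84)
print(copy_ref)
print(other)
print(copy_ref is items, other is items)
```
[3, 6, 6, 3, 84]
[3, 6, 6, 3]
True False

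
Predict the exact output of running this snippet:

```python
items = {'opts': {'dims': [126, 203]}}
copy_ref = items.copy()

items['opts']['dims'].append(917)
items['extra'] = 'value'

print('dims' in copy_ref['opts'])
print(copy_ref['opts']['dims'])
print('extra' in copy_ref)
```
True
[126, 203, 917]
False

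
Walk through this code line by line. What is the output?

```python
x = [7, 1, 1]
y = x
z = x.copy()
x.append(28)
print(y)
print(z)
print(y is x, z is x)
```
[7, 1, 1, 28]
[7, 1, 1]
True False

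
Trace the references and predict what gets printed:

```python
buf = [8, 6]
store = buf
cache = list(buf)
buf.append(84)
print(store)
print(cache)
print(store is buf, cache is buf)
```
[8, 6, 84]
[8, 6]
True False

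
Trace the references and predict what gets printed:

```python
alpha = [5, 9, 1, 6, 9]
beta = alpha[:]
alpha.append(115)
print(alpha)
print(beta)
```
[5, 9, 1, 6, 9, 115]
[5, 9, 1, 6, 9]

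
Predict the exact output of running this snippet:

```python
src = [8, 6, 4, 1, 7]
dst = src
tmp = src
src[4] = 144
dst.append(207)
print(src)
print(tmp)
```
[8, 6, 4, 1, 144, 207]
[8, 6, 4, 1, 144, 207]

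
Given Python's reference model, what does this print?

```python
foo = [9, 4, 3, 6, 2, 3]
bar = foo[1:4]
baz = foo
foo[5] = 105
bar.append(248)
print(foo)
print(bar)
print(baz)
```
[9, 4, 3, 6, 2, 105]
[4, 3, 6, 248]
[9, 4, 3, 6, 2, 105]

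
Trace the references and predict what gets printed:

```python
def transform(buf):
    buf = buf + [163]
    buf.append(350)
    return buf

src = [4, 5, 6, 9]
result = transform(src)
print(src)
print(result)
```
[4, 5, 6, 9]
[4, 5, 6, 9, 163, 350]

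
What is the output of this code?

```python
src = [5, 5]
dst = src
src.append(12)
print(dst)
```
[5, 5, 12]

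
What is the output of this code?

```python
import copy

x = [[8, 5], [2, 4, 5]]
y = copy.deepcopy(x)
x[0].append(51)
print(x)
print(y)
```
[[8, 5, 51], [2, 4, 5]]
[[8, 5], [2, 4, 5]]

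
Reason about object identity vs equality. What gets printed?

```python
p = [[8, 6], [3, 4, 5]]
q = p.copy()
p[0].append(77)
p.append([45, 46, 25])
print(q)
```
[[8, 6, 77], [3, 4, 5]]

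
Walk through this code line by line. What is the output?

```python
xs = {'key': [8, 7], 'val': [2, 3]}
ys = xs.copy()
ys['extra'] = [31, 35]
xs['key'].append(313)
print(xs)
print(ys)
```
{'key': [8, 7, 313], 'val': [2, 3]}
{'key': [8, 7, 313], 'val': [2, 3], 'extra': [31, 35]}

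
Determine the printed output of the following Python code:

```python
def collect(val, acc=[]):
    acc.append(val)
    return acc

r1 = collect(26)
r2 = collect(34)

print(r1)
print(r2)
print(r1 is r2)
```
[26, 34]
[26, 34]
True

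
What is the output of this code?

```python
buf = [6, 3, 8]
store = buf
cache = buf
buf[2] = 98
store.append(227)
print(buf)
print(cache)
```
[6, 3, 98, 227]
[6, 3, 98, 227]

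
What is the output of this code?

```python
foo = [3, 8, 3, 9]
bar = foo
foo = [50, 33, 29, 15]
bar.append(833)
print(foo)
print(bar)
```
[50, 33, 29, 15]
[3, 8, 3, 9, 833]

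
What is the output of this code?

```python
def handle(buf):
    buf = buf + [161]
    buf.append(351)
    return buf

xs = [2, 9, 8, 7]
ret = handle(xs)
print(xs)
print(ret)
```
[2, 9, 8, 7]
[2, 9, 8, 7, 161, 351]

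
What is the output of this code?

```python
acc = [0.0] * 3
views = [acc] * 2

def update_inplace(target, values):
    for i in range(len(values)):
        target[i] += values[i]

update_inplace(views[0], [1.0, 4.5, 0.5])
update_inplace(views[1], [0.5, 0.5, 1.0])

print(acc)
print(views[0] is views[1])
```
[1.5, 5.0, 1.5]
True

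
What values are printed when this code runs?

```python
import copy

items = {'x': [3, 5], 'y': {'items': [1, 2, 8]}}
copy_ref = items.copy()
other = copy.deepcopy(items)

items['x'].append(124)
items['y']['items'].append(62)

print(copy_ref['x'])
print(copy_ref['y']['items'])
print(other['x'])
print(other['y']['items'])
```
[3, 5, 124]
[1, 2, 8, 62]
[3, 5]
[1, 2, 8]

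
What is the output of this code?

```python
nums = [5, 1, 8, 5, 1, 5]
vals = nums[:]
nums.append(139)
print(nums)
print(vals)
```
[5, 1, 8, 5, 1, 5, 139]
[5, 1, 8, 5, 1, 5]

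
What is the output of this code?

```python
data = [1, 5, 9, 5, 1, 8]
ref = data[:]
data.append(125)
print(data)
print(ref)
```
[1, 5, 9, 5, 1, 8, 125]
[1, 5, 9, 5, 1, 8]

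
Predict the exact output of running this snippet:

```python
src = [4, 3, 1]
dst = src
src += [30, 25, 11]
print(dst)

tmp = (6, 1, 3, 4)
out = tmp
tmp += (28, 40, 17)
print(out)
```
[4, 3, 1, 30, 25, 11]
(6, 1, 3, 4)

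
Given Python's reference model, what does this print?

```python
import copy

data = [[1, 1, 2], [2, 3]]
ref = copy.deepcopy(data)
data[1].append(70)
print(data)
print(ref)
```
[[1, 1, 2], [2, 3, 70]]
[[1, 1, 2], [2, 3]]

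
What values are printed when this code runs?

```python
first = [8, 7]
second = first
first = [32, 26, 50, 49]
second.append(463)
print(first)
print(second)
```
[32, 26, 50, 49]
[8, 7, 463]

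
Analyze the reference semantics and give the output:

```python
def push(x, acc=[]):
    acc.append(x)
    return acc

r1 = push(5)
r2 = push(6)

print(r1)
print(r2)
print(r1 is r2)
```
[5, 6]
[5, 6]
True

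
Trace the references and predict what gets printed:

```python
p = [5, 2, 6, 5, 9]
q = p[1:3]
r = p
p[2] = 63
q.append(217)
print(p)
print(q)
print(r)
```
[5, 2, 63, 5, 9]
[2, 6, 217]
[5, 2, 63, 5, 9]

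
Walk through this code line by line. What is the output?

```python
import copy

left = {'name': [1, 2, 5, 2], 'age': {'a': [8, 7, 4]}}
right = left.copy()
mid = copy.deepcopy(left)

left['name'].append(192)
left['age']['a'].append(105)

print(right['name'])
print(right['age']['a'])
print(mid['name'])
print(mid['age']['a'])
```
[1, 2, 5, 2, 192]
[8, 7, 4, 105]
[1, 2, 5, 2]
[8, 7, 4]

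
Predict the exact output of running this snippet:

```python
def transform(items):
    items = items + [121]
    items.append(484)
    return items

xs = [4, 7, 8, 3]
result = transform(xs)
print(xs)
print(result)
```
[4, 7, 8, 3]
[4, 7, 8, 3, 121, 484]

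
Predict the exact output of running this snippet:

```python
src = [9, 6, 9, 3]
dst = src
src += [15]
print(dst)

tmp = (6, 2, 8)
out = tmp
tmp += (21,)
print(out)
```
[9, 6, 9, 3, 15]
(6, 2, 8)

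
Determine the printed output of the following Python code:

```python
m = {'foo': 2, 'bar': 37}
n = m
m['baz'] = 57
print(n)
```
{'foo': 2, 'bar': 37, 'baz': 57}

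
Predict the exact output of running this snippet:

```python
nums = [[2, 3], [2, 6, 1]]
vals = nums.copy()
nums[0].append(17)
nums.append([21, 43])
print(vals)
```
[[2, 3, 17], [2, 6, 1]]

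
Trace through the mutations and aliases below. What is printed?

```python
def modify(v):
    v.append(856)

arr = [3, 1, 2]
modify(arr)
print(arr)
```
[3, 1, 2, 856]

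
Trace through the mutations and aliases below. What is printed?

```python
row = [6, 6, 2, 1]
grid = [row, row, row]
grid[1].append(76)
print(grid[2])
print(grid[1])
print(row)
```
[6, 6, 2, 1, 76]
[6, 6, 2, 1, 76]
[6, 6, 2, 1, 76]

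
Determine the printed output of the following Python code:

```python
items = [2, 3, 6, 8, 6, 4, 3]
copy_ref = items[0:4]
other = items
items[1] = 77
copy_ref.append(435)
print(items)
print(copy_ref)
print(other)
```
[2, 77, 6, 8, 6, 4, 3]
[2, 3, 6, 8, 435]
[2, 77, 6, 8, 6, 4, 3]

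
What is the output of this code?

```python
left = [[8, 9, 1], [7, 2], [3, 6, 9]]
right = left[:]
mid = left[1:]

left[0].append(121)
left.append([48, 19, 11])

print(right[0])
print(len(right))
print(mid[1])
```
[8, 9, 1, 121]
3
[3, 6, 9]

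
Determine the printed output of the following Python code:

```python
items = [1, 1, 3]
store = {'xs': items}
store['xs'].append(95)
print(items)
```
[1, 1, 3, 95]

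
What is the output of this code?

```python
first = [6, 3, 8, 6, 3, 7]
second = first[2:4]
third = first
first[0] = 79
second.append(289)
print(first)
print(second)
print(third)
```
[79, 3, 8, 6, 3, 7]
[8, 6, 289]
[79, 3, 8, 6, 3, 7]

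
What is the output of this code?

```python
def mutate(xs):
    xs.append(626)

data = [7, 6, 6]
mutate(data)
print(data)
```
[7, 6, 6, 626]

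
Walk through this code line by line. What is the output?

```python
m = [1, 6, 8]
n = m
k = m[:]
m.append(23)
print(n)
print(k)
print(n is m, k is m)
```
[1, 6, 8, 23]
[1, 6, 8]
True False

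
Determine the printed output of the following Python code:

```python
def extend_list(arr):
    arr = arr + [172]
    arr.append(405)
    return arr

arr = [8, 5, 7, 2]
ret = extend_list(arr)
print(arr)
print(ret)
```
[8, 5, 7, 2]
[8, 5, 7, 2, 172, 405]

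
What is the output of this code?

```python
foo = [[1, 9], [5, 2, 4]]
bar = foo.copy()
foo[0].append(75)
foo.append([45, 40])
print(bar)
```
[[1, 9, 75], [5, 2, 4]]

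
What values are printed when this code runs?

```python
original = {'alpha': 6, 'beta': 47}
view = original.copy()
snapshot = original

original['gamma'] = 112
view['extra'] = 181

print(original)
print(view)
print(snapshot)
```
{'alpha': 6, 'beta': 47, 'gamma': 112}
{'alpha': 6, 'beta': 47, 'extra': 181}
{'alpha': 6, 'beta': 47, 'gamma': 112}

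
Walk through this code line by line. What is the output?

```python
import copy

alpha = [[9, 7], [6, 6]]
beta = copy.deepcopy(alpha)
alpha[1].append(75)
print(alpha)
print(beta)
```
[[9, 7], [6, 6, 75]]
[[9, 7], [6, 6]]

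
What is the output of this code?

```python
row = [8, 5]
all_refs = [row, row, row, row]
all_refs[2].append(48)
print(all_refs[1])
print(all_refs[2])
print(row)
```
[8, 5, 48]
[8, 5, 48]
[8, 5, 48]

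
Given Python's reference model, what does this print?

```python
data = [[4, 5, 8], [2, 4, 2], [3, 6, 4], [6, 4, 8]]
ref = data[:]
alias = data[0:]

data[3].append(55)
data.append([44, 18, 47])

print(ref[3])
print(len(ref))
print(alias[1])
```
[6, 4, 8, 55]
4
[2, 4, 2]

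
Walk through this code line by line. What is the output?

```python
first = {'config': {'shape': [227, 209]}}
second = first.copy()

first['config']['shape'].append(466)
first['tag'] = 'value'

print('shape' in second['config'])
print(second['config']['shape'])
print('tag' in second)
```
True
[227, 209, 466]
False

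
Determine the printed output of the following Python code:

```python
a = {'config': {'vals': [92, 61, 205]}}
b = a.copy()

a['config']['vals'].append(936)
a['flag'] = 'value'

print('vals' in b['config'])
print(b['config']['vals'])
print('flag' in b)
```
True
[92, 61, 205, 936]
False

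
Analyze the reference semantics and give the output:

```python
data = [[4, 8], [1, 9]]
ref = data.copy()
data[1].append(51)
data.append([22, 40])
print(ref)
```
[[4, 8], [1, 9, 51]]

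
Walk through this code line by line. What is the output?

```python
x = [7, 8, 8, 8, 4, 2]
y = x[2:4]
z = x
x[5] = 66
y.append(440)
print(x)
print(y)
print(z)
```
[7, 8, 8, 8, 4, 66]
[8, 8, 440]
[7, 8, 8, 8, 4, 66]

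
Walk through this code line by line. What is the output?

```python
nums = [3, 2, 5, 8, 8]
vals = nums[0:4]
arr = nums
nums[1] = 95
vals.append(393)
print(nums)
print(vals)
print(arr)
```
[3, 95, 5, 8, 8]
[3, 2, 5, 8, 393]
[3, 95, 5, 8, 8]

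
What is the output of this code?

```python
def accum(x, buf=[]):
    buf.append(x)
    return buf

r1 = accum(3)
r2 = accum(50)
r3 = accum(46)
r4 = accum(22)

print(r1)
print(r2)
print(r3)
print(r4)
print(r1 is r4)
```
[3, 50, 46, 22]
[3, 50, 46, 22]
[3, 50, 46, 22]
[3, 50, 46, 22]
True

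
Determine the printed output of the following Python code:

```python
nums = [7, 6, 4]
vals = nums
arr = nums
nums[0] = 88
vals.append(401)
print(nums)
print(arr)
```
[88, 6, 4, 401]
[88, 6, 4, 401]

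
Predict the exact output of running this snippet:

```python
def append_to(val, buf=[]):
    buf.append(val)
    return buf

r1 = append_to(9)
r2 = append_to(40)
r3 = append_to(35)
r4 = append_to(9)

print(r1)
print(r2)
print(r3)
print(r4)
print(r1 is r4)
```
[9, 40, 35, 9]
[9, 40, 35, 9]
[9, 40, 35, 9]
[9, 40, 35, 9]
True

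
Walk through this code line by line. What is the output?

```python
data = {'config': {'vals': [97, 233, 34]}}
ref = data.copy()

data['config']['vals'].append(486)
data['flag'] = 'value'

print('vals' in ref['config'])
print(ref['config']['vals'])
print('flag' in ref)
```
True
[97, 233, 34, 486]
False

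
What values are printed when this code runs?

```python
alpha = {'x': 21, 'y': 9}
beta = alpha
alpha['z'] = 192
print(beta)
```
{'x': 21, 'y': 9, 'z': 192}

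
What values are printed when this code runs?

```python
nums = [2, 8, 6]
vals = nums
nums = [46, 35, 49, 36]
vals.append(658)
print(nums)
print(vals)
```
[46, 35, 49, 36]
[2, 8, 6, 658]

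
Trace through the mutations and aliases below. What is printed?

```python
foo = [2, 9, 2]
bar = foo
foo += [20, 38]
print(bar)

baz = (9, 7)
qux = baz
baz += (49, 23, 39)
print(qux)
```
[2, 9, 2, 20, 38]
(9, 7)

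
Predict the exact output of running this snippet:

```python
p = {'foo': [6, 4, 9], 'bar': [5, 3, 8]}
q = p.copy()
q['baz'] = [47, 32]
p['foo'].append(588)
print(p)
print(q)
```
{'foo': [6, 4, 9, 588], 'bar': [5, 3, 8]}
{'foo': [6, 4, 9, 588], 'bar': [5, 3, 8], 'baz': [47, 32]}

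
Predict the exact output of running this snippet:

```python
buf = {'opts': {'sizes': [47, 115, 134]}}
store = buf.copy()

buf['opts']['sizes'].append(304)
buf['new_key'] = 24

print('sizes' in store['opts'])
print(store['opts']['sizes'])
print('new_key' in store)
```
True
[47, 115, 134, 304]
False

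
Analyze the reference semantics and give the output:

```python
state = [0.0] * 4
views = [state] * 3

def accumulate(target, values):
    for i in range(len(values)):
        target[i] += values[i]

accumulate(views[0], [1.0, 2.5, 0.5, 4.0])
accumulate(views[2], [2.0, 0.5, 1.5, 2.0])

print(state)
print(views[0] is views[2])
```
[3.0, 3.0, 2.0, 6.0]
True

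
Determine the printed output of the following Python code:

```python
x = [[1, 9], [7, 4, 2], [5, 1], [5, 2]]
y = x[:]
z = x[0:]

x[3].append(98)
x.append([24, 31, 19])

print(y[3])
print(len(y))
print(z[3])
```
[5, 2, 98]
4
[5, 2, 98]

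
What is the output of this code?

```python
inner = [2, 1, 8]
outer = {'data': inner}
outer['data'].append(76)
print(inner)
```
[2, 1, 8, 76]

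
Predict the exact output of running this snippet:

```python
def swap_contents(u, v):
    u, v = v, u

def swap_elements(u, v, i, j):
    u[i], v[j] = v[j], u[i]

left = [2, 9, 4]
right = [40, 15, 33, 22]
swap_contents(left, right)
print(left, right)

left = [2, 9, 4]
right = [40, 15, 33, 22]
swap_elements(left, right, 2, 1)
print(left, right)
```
[2, 9, 4] [40, 15, 33, 22]
[2, 9, 15] [40, 4, 33, 22]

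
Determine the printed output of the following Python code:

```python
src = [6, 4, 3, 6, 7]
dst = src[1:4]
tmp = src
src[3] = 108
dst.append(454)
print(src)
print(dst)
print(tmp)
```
[6, 4, 3, 108, 7]
[4, 3, 6, 454]
[6, 4, 3, 108, 7]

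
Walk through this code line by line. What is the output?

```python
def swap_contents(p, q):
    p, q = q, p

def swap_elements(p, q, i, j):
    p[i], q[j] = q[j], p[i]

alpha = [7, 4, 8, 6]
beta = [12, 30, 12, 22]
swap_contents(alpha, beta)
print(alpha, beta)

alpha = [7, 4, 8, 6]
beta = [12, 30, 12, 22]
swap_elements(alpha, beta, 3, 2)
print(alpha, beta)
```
[7, 4, 8, 6] [12, 30, 12, 22]
[7, 4, 8, 12] [12, 30, 6, 22]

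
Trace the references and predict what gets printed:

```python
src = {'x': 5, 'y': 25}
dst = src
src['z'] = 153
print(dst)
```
{'x': 5, 'y': 25, 'z': 153}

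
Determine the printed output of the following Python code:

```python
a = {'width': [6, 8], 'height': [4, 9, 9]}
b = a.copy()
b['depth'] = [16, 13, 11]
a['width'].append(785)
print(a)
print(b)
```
{'width': [6, 8, 785], 'height': [4, 9, 9]}
{'width': [6, 8, 785], 'height': [4, 9, 9], 'depth': [16, 13, 11]}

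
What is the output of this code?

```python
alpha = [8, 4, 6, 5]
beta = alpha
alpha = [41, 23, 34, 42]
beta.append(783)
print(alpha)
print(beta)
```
[41, 23, 34, 42]
[8, 4, 6, 5, 783]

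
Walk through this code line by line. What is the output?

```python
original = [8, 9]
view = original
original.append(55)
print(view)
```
[8, 9, 55]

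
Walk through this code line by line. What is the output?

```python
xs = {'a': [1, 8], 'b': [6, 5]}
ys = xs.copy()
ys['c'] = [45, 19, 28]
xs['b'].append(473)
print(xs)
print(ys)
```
{'a': [1, 8], 'b': [6, 5, 473]}
{'a': [1, 8], 'b': [6, 5, 473], 'c': [45, 19, 28]}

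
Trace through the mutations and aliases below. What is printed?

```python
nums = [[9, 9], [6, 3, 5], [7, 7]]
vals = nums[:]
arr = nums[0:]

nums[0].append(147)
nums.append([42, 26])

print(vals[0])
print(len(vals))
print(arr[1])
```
[9, 9, 147]
3
[6, 3, 5]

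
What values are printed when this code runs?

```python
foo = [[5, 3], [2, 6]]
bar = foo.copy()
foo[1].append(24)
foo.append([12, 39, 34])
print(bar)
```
[[5, 3], [2, 6, 24]]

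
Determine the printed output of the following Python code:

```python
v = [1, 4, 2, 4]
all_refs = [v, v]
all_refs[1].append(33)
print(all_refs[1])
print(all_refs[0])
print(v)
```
[1, 4, 2, 4, 33]
[1, 4, 2, 4, 33]
[1, 4, 2, 4, 33]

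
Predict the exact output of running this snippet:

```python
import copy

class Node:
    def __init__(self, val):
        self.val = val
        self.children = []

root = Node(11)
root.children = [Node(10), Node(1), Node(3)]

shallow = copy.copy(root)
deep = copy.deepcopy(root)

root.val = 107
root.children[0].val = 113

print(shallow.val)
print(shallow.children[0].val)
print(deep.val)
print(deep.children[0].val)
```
11
113
11
10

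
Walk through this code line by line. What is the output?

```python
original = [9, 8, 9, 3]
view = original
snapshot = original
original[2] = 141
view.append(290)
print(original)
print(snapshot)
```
[9, 8, 141, 3, 290]
[9, 8, 141, 3, 290]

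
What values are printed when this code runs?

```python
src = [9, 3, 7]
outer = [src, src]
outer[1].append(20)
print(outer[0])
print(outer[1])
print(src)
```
[9, 3, 7, 20]
[9, 3, 7, 20]
[9, 3, 7, 20]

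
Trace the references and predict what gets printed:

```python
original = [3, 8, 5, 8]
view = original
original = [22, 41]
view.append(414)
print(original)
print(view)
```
[22, 41]
[3, 8, 5, 8, 414]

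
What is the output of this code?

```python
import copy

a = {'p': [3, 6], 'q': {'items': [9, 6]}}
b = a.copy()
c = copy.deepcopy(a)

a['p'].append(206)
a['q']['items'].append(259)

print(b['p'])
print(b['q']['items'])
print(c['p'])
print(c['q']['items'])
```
[3, 6, 206]
[9, 6, 259]
[3, 6]
[9, 6]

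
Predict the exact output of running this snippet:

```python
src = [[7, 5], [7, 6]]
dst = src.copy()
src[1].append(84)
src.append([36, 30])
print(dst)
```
[[7, 5], [7, 6, 84]]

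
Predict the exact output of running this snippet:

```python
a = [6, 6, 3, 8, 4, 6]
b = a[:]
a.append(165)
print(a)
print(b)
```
[6, 6, 3, 8, 4, 6, 165]
[6, 6, 3, 8, 4, 6]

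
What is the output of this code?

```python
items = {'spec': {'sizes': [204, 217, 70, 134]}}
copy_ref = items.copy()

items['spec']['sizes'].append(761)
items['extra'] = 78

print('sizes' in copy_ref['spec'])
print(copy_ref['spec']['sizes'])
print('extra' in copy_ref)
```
True
[204, 217, 70, 134, 761]
False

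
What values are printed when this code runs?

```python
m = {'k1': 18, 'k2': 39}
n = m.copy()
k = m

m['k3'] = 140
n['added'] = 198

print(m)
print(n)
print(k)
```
{'k1': 18, 'k2': 39, 'k3': 140}
{'k1': 18, 'k2': 39, 'added': 198}
{'k1': 18, 'k2': 39, 'k3': 140}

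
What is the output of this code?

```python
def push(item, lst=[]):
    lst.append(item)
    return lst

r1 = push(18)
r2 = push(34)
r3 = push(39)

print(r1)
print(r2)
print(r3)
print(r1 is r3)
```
[18, 34, 39]
[18, 34, 39]
[18, 34, 39]
True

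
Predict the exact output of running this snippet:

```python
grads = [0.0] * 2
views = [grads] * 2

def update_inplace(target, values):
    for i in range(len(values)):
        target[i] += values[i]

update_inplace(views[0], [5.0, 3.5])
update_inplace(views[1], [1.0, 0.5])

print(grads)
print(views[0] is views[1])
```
[6.0, 4.0]
True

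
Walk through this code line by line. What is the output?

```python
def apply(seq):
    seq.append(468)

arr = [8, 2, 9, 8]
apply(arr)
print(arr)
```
[8, 2, 9, 8, 468]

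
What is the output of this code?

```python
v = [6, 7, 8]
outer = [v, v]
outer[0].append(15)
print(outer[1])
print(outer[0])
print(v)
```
[6, 7, 8, 15]
[6, 7, 8, 15]
[6, 7, 8, 15]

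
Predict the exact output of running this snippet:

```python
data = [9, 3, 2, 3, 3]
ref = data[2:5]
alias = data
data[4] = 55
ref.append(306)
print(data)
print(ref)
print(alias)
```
[9, 3, 2, 3, 55]
[2, 3, 3, 306]
[9, 3, 2, 3, 55]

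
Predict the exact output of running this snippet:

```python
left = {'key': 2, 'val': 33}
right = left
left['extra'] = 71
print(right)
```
{'key': 2, 'val': 33, 'extra': 71}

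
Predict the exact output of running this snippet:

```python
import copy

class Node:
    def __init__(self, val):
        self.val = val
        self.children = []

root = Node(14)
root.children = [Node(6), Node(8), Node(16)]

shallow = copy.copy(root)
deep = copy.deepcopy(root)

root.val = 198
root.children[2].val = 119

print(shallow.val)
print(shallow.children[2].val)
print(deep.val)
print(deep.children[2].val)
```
14
119
14
16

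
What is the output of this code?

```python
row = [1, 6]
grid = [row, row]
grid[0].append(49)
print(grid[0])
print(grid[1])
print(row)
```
[1, 6, 49]
[1, 6, 49]
[1, 6, 49]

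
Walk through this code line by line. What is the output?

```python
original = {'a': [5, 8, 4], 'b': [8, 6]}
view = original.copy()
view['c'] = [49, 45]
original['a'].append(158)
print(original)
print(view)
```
{'a': [5, 8, 4, 158], 'b': [8, 6]}
{'a': [5, 8, 4, 158], 'b': [8, 6], 'c': [49, 45]}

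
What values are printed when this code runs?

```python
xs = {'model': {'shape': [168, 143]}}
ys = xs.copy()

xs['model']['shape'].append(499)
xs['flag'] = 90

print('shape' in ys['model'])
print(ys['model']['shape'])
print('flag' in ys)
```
True
[168, 143, 499]
False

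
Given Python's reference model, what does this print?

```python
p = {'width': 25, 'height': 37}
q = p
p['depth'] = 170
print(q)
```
{'width': 25, 'height': 37, 'depth': 170}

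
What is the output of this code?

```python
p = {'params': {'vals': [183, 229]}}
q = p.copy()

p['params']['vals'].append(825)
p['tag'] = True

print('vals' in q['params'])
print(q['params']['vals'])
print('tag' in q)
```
True
[183, 229, 825]
False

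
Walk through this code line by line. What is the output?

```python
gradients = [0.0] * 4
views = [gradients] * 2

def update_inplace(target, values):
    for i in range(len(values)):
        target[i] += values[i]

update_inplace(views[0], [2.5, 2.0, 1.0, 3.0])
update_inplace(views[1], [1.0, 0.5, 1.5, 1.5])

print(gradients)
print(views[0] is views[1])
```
[3.5, 2.5, 2.5, 4.5]
True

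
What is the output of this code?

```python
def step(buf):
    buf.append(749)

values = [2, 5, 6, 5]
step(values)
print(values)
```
[2, 5, 6, 5, 749]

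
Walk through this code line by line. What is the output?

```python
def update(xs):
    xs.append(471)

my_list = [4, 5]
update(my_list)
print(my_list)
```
[4, 5, 471]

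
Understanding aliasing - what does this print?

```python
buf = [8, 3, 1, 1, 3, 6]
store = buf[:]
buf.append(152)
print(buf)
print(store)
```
[8, 3, 1, 1, 3, 6, 152]
[8, 3, 1, 1, 3, 6]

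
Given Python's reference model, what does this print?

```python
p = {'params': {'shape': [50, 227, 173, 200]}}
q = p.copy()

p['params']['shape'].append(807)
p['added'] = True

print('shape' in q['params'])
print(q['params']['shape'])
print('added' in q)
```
True
[50, 227, 173, 200, 807]
False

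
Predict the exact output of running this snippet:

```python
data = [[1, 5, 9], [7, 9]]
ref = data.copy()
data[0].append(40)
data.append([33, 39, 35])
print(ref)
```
[[1, 5, 9, 40], [7, 9]]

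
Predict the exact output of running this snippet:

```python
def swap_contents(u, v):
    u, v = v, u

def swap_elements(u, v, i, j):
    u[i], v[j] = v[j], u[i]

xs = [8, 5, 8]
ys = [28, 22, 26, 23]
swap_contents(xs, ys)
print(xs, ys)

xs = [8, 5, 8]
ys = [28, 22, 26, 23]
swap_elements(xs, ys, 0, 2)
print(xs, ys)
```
[8, 5, 8] [28, 22, 26, 23]
[26, 5, 8] [28, 22, 8, 23]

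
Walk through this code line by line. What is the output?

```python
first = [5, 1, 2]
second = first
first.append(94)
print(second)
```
[5, 1, 2, 94]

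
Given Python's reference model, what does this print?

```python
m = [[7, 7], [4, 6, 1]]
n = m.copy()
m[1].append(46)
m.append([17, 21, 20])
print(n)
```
[[7, 7], [4, 6, 1, 46]]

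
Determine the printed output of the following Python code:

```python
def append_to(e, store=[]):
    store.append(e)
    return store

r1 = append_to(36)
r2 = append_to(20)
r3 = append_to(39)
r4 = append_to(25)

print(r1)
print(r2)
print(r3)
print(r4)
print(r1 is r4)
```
[36, 20, 39, 25]
[36, 20, 39, 25]
[36, 20, 39, 25]
[36, 20, 39, 25]
True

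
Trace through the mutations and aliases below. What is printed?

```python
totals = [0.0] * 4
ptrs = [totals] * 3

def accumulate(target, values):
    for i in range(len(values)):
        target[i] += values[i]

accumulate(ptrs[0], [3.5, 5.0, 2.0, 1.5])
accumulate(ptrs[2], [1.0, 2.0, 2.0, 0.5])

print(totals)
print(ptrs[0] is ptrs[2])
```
[4.5, 7.0, 4.0, 2.0]
True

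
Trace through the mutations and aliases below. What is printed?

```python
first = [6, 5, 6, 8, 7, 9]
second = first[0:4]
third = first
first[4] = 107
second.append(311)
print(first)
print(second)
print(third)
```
[6, 5, 6, 8, 107, 9]
[6, 5, 6, 8, 311]
[6, 5, 6, 8, 107, 9]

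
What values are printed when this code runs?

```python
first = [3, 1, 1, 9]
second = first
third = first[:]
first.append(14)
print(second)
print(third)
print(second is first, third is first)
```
[3, 1, 1, 9, 14]
[3, 1, 1, 9]
True False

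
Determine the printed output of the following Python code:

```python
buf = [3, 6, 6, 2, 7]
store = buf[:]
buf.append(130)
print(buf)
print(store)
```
[3, 6, 6, 2, 7, 130]
[3, 6, 6, 2, 7]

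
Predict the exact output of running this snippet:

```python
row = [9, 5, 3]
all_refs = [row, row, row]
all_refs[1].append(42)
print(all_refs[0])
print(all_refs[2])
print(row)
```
[9, 5, 3, 42]
[9, 5, 3, 42]
[9, 5, 3, 42]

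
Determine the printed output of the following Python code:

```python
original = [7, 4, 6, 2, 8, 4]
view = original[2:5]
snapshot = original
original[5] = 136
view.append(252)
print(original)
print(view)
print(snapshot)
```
[7, 4, 6, 2, 8, 136]
[6, 2, 8, 252]
[7, 4, 6, 2, 8, 136]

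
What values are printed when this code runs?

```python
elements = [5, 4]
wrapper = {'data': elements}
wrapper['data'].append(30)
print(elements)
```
[5, 4, 30]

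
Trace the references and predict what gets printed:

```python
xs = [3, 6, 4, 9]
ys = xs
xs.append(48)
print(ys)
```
[3, 6, 4, 9, 48]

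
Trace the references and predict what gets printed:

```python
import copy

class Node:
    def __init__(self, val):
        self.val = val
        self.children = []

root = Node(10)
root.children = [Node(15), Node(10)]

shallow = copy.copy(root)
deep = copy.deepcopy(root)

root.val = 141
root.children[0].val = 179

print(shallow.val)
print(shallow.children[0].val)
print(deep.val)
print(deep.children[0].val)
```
10
179
10
15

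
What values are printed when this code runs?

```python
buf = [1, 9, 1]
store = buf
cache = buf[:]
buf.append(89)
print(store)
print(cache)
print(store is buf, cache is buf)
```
[1, 9, 1, 89]
[1, 9, 1]
True False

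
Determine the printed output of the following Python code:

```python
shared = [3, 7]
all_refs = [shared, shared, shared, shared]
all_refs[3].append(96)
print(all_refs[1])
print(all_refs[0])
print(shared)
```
[3, 7, 96]
[3, 7, 96]
[3, 7, 96]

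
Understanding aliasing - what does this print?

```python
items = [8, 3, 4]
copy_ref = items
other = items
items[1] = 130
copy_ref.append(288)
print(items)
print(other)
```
[8, 130, 4, 288]
[8, 130, 4, 288]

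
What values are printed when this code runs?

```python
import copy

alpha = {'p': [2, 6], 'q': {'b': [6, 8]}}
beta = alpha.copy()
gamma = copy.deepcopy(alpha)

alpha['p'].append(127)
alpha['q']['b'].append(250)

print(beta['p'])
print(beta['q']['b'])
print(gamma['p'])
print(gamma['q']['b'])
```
[2, 6, 127]
[6, 8, 250]
[2, 6]
[6, 8]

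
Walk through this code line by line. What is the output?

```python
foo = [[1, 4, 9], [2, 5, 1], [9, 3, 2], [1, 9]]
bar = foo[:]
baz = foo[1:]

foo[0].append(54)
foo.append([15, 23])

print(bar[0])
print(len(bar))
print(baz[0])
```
[1, 4, 9, 54]
4
[2, 5, 1]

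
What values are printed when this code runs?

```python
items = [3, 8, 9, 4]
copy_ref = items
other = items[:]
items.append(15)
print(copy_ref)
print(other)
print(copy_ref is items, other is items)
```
[3, 8, 9, 4, 15]
[3, 8, 9, 4]
True False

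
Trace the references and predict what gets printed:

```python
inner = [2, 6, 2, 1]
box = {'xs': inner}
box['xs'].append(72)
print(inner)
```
[2, 6, 2, 1, 72]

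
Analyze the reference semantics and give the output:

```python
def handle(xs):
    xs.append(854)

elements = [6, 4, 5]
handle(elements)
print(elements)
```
[6, 4, 5, 854]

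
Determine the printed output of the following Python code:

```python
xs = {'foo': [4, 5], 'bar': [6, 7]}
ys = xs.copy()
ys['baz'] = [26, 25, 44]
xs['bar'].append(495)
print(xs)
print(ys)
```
{'foo': [4, 5], 'bar': [6, 7, 495]}
{'foo': [4, 5], 'bar': [6, 7, 495], 'baz': [26, 25, 44]}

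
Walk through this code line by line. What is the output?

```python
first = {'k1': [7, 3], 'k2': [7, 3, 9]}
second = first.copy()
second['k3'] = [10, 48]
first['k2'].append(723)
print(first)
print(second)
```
{'k1': [7, 3], 'k2': [7, 3, 9, 723]}
{'k1': [7, 3], 'k2': [7, 3, 9, 723], 'k3': [10, 48]}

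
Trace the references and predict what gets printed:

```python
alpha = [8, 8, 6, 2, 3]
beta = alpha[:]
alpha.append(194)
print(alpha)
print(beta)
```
[8, 8, 6, 2, 3, 194]
[8, 8, 6, 2, 3]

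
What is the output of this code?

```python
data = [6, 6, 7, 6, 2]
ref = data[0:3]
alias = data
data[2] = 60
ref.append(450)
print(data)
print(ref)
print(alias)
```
[6, 6, 60, 6, 2]
[6, 6, 7, 450]
[6, 6, 60, 6, 2]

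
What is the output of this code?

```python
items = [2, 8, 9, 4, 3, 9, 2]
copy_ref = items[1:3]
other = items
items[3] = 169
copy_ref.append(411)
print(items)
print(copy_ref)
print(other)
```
[2, 8, 9, 169, 3, 9, 2]
[8, 9, 411]
[2, 8, 9, 169, 3, 9, 2]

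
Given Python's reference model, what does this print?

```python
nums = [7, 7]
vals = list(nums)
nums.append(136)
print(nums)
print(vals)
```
[7, 7, 136]
[7, 7]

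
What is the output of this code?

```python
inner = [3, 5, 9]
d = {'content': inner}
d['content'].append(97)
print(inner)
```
[3, 5, 9, 97]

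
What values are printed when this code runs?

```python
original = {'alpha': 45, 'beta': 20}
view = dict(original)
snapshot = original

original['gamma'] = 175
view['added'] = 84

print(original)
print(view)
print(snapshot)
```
{'alpha': 45, 'beta': 20, 'gamma': 175}
{'alpha': 45, 'beta': 20, 'added': 84}
{'alpha': 45, 'beta': 20, 'gamma': 175}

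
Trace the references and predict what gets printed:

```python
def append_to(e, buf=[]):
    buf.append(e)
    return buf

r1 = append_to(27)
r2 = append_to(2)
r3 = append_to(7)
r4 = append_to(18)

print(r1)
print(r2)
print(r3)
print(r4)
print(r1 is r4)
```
[27, 2, 7, 18]
[27, 2, 7, 18]
[27, 2, 7, 18]
[27, 2, 7, 18]
True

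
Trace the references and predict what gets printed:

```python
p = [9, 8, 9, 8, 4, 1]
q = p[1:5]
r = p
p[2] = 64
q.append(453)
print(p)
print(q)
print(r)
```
[9, 8, 64, 8, 4, 1]
[8, 9, 8, 4, 453]
[9, 8, 64, 8, 4, 1]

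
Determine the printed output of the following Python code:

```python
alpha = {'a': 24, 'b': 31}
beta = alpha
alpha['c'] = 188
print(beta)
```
{'a': 24, 'b': 31, 'c': 188}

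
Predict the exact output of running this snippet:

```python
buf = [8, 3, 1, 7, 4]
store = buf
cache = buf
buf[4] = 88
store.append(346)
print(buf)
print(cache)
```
[8, 3, 1, 7, 88, 346]
[8, 3, 1, 7, 88, 346]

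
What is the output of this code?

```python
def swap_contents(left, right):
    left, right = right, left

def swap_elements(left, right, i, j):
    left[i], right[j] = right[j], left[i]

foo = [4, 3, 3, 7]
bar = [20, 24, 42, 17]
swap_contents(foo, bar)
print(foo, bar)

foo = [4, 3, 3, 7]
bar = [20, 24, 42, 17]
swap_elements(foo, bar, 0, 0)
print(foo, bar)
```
[4, 3, 3, 7] [20, 24, 42, 17]
[20, 3, 3, 7] [4, 24, 42, 17]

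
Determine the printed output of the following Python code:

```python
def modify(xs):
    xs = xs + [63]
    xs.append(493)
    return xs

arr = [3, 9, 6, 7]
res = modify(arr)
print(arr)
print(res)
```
[3, 9, 6, 7]
[3, 9, 6, 7, 63, 493]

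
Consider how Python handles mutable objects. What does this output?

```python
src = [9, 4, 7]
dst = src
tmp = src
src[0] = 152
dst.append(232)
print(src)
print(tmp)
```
[152, 4, 7, 232]
[152, 4, 7, 232]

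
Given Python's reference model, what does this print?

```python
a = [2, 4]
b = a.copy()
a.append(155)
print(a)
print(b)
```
[2, 4, 155]
[2, 4]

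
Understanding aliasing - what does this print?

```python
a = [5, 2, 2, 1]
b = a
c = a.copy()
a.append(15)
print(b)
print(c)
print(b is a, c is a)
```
[5, 2, 2, 1, 15]
[5, 2, 2, 1]
True False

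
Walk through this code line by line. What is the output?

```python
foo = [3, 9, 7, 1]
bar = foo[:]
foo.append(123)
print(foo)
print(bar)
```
[3, 9, 7, 1, 123]
[3, 9, 7, 1]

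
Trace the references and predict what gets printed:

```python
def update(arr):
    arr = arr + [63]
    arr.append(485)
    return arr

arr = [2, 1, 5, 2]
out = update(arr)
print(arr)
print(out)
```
[2, 1, 5, 2]
[2, 1, 5, 2, 63, 485]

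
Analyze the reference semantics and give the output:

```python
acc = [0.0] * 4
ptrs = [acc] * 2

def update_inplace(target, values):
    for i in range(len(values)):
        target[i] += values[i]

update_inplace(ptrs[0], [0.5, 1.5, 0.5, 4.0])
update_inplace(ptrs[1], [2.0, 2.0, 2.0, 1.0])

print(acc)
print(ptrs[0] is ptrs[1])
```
[2.5, 3.5, 2.5, 5.0]
True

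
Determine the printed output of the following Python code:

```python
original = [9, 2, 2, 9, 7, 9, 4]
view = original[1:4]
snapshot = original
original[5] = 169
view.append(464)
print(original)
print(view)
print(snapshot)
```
[9, 2, 2, 9, 7, 169, 4]
[2, 2, 9, 464]
[9, 2, 2, 9, 7, 169, 4]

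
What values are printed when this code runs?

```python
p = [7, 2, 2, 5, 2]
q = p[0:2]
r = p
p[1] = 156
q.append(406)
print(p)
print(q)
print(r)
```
[7, 156, 2, 5, 2]
[7, 2, 406]
[7, 156, 2, 5, 2]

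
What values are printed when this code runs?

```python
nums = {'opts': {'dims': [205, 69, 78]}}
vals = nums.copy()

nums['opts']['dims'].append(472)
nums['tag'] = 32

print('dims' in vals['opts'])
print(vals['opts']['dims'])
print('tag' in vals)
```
True
[205, 69, 78, 472]
False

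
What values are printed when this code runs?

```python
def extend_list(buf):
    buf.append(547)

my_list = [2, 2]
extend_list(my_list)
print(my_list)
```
[2, 2, 547]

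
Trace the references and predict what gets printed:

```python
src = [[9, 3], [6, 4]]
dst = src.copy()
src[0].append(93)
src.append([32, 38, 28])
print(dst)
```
[[9, 3, 93], [6, 4]]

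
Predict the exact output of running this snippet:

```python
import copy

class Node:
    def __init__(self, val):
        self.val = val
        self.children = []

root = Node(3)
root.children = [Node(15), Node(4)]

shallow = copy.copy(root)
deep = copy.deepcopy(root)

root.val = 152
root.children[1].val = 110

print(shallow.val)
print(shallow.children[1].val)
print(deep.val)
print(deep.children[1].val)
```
3
110
3
4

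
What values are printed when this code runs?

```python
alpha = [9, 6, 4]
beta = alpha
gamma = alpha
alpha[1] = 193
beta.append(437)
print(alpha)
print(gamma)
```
[9, 193, 4, 437]
[9, 193, 4, 437]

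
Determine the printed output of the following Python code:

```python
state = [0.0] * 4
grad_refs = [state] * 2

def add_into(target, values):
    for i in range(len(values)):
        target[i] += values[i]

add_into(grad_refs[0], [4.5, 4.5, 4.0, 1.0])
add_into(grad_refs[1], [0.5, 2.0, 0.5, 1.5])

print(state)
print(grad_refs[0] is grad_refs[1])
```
[5.0, 6.5, 4.5, 2.5]
True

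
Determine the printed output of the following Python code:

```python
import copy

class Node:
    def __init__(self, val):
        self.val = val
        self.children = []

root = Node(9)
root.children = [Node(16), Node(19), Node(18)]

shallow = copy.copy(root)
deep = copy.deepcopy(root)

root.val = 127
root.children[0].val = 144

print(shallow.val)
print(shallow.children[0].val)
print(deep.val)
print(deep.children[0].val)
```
9
144
9
16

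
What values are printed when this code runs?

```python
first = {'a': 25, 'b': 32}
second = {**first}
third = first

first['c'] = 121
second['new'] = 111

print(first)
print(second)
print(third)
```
{'a': 25, 'b': 32, 'c': 121}
{'a': 25, 'b': 32, 'new': 111}
{'a': 25, 'b': 32, 'c': 121}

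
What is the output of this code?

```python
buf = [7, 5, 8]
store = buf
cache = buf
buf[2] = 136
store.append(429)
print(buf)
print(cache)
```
[7, 5, 136, 429]
[7, 5, 136, 429]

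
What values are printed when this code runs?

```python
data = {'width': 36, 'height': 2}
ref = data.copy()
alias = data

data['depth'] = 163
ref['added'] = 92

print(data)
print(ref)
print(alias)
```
{'width': 36, 'height': 2, 'depth': 163}
{'width': 36, 'height': 2, 'added': 92}
{'width': 36, 'height': 2, 'depth': 163}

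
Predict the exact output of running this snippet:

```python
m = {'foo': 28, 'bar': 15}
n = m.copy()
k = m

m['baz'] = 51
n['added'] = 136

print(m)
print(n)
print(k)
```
{'foo': 28, 'bar': 15, 'baz': 51}
{'foo': 28, 'bar': 15, 'added': 136}
{'foo': 28, 'bar': 15, 'baz': 51}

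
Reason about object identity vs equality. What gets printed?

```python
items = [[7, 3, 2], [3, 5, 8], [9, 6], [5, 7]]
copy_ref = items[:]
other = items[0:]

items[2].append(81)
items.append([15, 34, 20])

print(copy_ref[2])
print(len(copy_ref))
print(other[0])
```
[9, 6, 81]
4
[7, 3, 2]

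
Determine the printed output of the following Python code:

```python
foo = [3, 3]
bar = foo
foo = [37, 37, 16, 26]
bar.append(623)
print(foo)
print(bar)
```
[37, 37, 16, 26]
[3, 3, 623]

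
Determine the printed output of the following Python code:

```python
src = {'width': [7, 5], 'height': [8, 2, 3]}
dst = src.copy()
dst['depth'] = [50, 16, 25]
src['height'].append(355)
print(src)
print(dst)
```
{'width': [7, 5], 'height': [8, 2, 3, 355]}
{'width': [7, 5], 'height': [8, 2, 3, 355], 'depth': [50, 16, 25]}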